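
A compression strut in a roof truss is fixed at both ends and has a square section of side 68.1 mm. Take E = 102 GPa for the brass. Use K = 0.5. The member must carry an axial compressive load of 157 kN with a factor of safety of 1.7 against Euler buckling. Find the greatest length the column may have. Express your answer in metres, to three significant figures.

L_max ≈ 5.20 m

I = a⁴/12 = 68.1⁴/12 = 1.792×10^6 mm⁴
I = 1.792×10^-6 m⁴
Required critical load P_cr = n·P = 1.7 × 157 = 266.9 kN = 2.669×10^5 N
From P_cr = π²EI/(K·L)²:  L = (1/K)·√(π²EI/P_cr) = (1/0.5)·√(π²×1.02×10^11×1.792×10^-6/2.669×10^5)
L = 5.20 m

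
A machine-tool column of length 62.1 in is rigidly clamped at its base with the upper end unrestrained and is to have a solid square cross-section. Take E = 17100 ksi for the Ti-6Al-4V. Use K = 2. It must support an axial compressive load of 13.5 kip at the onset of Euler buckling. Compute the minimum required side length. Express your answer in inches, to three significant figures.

L_e = K·L = 2 × 62.1 = 124.2 in
Required I = P_cr·L_e²/(π²E) = 1.350×10^4 × 124.2² / (π² × 1.71×10^7) = 1.234 in⁴
Solid square: I = a⁴/12  ⇒  a = (12I)^(1/4) = (12×1.234)^(1/4) = 1.96 in

a ≈ 1.96 in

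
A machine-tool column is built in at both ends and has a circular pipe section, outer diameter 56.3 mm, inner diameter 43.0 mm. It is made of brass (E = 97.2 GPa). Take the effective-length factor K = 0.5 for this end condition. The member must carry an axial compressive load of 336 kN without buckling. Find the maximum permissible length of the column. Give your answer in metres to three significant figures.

L_max ≈ 1.93 m

d_o = 56.3 mm, d_i = 43.0 mm
I = π(d_o⁴ − d_i⁴)/64 = π(56.3⁴ − 43.00⁴)/64 = 3.254×10^5 mm⁴
I = 3.254×10^-7 m⁴
At the buckling limit P_cr = P = 3.360×10^5 N
From P_cr = π²EI/(K·L)²:  L = (1/K)·√(π²EI/P_cr) = (1/0.5)·√(π²×9.72×10^10×3.254×10^-7/3.360×10^5)
L = 1.93 m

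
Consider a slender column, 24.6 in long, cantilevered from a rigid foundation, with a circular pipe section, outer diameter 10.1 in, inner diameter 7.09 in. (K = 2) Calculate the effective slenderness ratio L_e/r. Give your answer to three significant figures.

λ ≈ 15.9

d_o = 10.1 in, d_i = 7.09 in
I = π(d_o⁴ − d_i⁴)/64 = π(10.1⁴ − 7.090⁴)/64 = 386.8 in⁴
A = 40.64 in²;  r_min = √(I/A) = √(386.8/40.64) = 3.085 in
L_e = K·L = 2 × 24.6 = 49.20 in
λ = L_e / r_min = 49.200 / 3.085 = 15.9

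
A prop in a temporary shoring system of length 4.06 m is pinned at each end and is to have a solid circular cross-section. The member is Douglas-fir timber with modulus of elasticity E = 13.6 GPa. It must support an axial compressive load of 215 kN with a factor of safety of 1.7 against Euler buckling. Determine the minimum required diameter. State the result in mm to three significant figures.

Required P_cr = n·P = 1.7 × 215 = 365.5 kN
L_e = K·L = 1 × 4.06 = 4.060 m
Required I = P_cr·L_e²/(π²E) = 3.655×10^5 × 4.060² / (π² × 1.36×10^10) = 4.488×10^-5 m⁴
I_req = 4.488×10^7 mm⁴
Solid circle: I = πd⁴/64  ⇒  d = (64I/π)^(1/4) = (64×4.488×10^7/π)^(1/4) = 174 mm

d ≈ 174 mm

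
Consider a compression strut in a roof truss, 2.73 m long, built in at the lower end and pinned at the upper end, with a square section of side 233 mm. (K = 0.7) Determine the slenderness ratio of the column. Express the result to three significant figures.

For a square r = a/√12 = 233/√12 = 67.26 mm
L_e = K·L = 0.7 × 2.73 m = 1.911 m = 1911.0 mm
λ = L_e / r_min = 1911.0 / 67.26 = 28.4

λ ≈ 28.4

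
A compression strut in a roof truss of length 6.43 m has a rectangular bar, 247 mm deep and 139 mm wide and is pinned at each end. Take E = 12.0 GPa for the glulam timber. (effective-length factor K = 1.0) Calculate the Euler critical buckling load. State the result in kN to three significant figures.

P_cr ≈ 158 kN

Buckling occurs about the weak axis: I_min = h·b³/12 with b = 139 mm (the shorter side).
I_min = 247×139³/12 = 5.528×10^7 mm⁴
I = 5.528×10^7 mm⁴ = 5.528×10^-5 m⁴
Effective length L_e = K·L = 1 × 6.43 = 6.430 m
P_cr = π²EI / L_e² = π² × 12.0×10⁹ × 5.528×10^-5 / 6.430² = 1.584×10^5 N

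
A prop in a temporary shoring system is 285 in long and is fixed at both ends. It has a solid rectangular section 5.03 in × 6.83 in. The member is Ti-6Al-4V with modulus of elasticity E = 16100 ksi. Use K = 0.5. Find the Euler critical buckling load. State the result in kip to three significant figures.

Buckling occurs about the weak axis: I_min = h·b³/12 with b = 5.03 in (the shorter side).
I_min = 6.83×5.03³/12 = 72.43 in⁴
Effective length L_e = K·L = 0.5 × 285 = 142.5 in
P_cr = π²EI / L_e² = π² × 16100×10³ × 72.43 / 142.5² = 5.668×10^5 lb

P_cr ≈ 567 kip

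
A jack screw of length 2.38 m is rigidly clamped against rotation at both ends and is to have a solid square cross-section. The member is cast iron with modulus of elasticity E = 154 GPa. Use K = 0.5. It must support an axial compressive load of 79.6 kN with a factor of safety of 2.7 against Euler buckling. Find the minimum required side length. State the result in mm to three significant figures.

Required P_cr = n·P = 2.7 × 79.6 = 214.9 kN
L_e = K·L = 0.5 × 2.38 = 1.190 m
Required I = P_cr·L_e²/(π²E) = 2.149×10^5 × 1.190² / (π² × 1.54×10^11) = 2.002×10^-7 m⁴
I_req = 2.002×10^5 mm⁴
Solid square: I = a⁴/12  ⇒  a = (12I)^(1/4) = (12×2.002×10^5)^(1/4) = 39.4 mm

a ≈ 39.4 mm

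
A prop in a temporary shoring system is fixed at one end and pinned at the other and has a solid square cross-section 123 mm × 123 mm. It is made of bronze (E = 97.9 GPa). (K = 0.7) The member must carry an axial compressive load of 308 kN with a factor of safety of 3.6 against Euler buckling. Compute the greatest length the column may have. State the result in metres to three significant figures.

L_max ≈ 5.82 m

I = a⁴/12 = 123⁴/12 = 1.907×10^7 mm⁴
I = 1.907×10^-5 m⁴
Required critical load P_cr = n·P = 3.6 × 308 = 1109 kN = 1.109×10^6 N
From P_cr = π²EI/(K·L)²:  L = (1/K)·√(π²EI/P_cr) = (1/0.7)·√(π²×9.79×10^10×1.907×10^-5/1.109×10^6)
L = 5.82 m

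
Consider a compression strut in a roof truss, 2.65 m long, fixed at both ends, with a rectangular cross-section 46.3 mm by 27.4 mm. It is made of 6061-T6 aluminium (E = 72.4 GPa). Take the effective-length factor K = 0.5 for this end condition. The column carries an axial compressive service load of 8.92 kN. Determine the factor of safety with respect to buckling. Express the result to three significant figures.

Buckling occurs about the weak axis: I_min = h·b³/12 with b = 27.4 mm (the shorter side).
I_min = 46.3×27.4³/12 = 7.937×10^4 mm⁴
I = 7.937×10^4 mm⁴ = 7.937×10^-8 m⁴
Effective length L_e = K·L = 0.5 × 2.65 = 1.325 m
P_cr = π²EI / L_e² = π² × 72.4×10⁹ × 7.937×10^-8 / 1.325² = 3.230×10^4 N
Factor of safety n = P_cr / P = 32.304 / 8.92 = 3.62

n ≈ 3.62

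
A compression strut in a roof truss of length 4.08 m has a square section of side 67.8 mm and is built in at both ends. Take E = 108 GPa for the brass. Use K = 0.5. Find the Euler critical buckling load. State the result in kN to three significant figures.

I = a⁴/12 = 67.8⁴/12 = 1.761×10^6 mm⁴
I = 1.761×10^6 mm⁴ = 1.761×10^-6 m⁴
Effective length L_e = K·L = 0.5 × 4.08 = 2.040 m
P_cr = π²EI / L_e² = π² × 108×10⁹ × 1.761×10^-6 / 2.040² = 4.510×10^5 N

P_cr ≈ 451 kN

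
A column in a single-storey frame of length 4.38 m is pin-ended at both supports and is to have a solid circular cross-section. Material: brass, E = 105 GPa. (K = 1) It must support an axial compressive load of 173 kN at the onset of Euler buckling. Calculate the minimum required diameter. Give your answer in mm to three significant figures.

d ≈ 89.9 mm

L_e = K·L = 1 × 4.38 = 4.380 m
Required I = P_cr·L_e²/(π²E) = 1.730×10^5 × 4.380² / (π² × 1.05×10^11) = 3.203×10^-6 m⁴
I_req = 3.203×10^6 mm⁴
Solid circle: I = πd⁴/64  ⇒  d = (64I/π)^(1/4) = (64×3.203×10^6/π)^(1/4) = 89.9 mm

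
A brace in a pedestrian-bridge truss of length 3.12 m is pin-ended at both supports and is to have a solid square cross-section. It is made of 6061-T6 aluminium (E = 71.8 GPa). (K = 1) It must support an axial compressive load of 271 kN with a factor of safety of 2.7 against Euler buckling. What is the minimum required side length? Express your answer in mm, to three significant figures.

a ≈ 105 mm

Required P_cr = n·P = 2.7 × 271 = 731.7 kN
L_e = K·L = 1 × 3.12 = 3.120 m
Required I = P_cr·L_e²/(π²E) = 7.317×10^5 × 3.120² / (π² × 7.18×10^10) = 1.005×10^-5 m⁴
I_req = 1.005×10^7 mm⁴
Solid square: I = a⁴/12  ⇒  a = (12I)^(1/4) = (12×1.005×10^7)^(1/4) = 105 mm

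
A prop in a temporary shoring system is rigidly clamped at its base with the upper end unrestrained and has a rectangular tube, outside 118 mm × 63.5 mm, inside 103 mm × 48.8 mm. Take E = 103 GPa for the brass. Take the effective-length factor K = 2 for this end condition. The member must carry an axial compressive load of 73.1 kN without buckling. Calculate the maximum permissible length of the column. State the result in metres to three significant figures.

Weak-axis I_min = (h_o·b_o³ − h_i·b_i³)/12 with b_o = 63.5, b_i = 48.80 mm (shorter outer/inner sides).
I_min = (118×63.5³ − 103.0×48.80³)/12 = 1.520×10^6 mm⁴
I = 1.520×10^-6 m⁴
At the buckling limit P_cr = P = 7.310×10^4 N
From P_cr = π²EI/(K·L)²:  L = (1/K)·√(π²EI/P_cr) = (1/2)·√(π²×1.03×10^11×1.520×10^-6/7.310×10^4)
L = 2.30 m

L_max ≈ 2.30 m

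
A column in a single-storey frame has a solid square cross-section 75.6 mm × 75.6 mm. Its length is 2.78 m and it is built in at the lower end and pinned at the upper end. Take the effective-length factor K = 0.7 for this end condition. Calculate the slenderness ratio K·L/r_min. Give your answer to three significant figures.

For a square r = a/√12 = 75.6/√12 = 21.82 mm
L_e = K·L = 0.7 × 2.78 m = 1.946 m = 1946.0 mm
λ = L_e / r_min = 1946.0 / 21.82 = 89.2

λ ≈ 89.2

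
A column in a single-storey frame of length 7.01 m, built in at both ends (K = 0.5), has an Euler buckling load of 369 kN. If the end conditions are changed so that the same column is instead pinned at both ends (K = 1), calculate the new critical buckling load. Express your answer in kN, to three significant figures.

P_cr ≈ 92.2 kN

P_cr ∝ 1/K², so P_cr,new = P_cr,old × (K_old/K_new)² = 369 × (0.5/1)²
= 369 × 0.2500 = 92.2 kN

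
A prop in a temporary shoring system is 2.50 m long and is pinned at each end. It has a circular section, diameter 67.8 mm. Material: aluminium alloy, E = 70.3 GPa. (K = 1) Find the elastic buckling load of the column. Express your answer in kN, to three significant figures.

P_cr ≈ 115 kN

I = πd⁴/64 = π×67.8⁴/64 = 1.037×10^6 mm⁴
I = 1.037×10^6 mm⁴ = 1.037×10^-6 m⁴
Effective length L_e = K·L = 1 × 2.50 = 2.500 m
P_cr = π²EI / L_e² = π² × 70.3×10⁹ × 1.037×10^-6 / 2.500² = 1.151×10^5 N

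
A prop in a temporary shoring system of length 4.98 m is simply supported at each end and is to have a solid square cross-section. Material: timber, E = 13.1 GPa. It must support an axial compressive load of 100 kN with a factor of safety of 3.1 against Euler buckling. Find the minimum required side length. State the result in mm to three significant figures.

a ≈ 163 mm

Required P_cr = n·P = 3.1 × 100 = 310.0 kN
L_e = K·L = 1 × 4.98 = 4.980 m
Required I = P_cr·L_e²/(π²E) = 3.100×10^5 × 4.980² / (π² × 1.31×10^10) = 5.946×10^-5 m⁴
I_req = 5.946×10^7 mm⁴
Solid square: I = a⁴/12  ⇒  a = (12I)^(1/4) = (12×5.946×10^7)^(1/4) = 163 mm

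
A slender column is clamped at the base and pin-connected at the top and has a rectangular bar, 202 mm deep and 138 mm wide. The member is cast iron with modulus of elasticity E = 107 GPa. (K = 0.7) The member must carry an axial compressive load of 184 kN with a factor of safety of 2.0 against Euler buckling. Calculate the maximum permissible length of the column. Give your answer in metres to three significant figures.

Buckling occurs about the weak axis: I_min = h·b³/12 with b = 138 mm (the shorter side).
I_min = 202×138³/12 = 4.424×10^7 mm⁴
I = 4.424×10^-5 m⁴
Required critical load P_cr = n·P = 2.0 × 184 = 368.0 kN = 3.680×10^5 N
From P_cr = π²EI/(K·L)²:  L = (1/K)·√(π²EI/P_cr) = (1/0.7)·√(π²×1.07×10^11×4.424×10^-5/3.680×10^5)
L = 16.1 m

L_max ≈ 16.1 m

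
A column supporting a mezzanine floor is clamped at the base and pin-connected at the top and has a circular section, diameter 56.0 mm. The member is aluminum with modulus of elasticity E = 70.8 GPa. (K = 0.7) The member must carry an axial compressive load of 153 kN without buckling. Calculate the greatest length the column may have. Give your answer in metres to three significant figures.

L_max ≈ 2.12 m

I = πd⁴/64 = π×56.0⁴/64 = 4.827×10^5 mm⁴
I = 4.827×10^-7 m⁴
At the buckling limit P_cr = P = 1.530×10^5 N
From P_cr = π²EI/(K·L)²:  L = (1/K)·√(π²EI/P_cr) = (1/0.7)·√(π²×7.08×10^10×4.827×10^-7/1.530×10^5)
L = 2.12 m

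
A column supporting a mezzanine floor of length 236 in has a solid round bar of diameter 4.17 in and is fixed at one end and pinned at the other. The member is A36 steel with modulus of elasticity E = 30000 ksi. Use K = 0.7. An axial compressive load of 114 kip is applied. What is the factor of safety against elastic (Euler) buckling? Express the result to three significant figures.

n ≈ 1.41

I = πd⁴/64 = π×4.17⁴/64 = 14.84 in⁴
Effective length L_e = K·L = 0.7 × 236 = 165.2 in
P_cr = π²EI / L_e² = π² × 30000×10³ × 14.84 / 165.2² = 1.610×10^5 lb
Factor of safety n = P_cr / P = 161.03 / 114 = 1.41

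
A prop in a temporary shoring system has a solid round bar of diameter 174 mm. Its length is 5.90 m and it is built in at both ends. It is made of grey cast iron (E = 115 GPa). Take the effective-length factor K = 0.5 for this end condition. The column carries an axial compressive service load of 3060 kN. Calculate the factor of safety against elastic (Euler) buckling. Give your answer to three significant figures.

n ≈ 1.92

I = πd⁴/64 = π×174⁴/64 = 4.500×10^7 mm⁴
I = 4.500×10^7 mm⁴ = 4.500×10^-5 m⁴
Effective length L_e = K·L = 0.5 × 5.90 = 2.950 m
P_cr = π²EI / L_e² = π² × 115×10⁹ × 4.500×10^-5 / 2.950² = 5.868×10^6 N
Factor of safety n = P_cr / P = 5868.4 / 3060 = 1.92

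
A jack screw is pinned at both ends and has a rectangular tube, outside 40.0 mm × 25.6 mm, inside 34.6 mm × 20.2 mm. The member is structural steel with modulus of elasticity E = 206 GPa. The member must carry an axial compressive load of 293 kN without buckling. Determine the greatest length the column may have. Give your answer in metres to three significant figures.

L_max ≈ 0.472 m

Weak-axis I_min = (h_o·b_o³ − h_i·b_i³)/12 with b_o = 25.6, b_i = 20.20 mm (shorter outer/inner sides).
I_min = (40.0×25.6³ − 34.60×20.20³)/12 = 3.216×10^4 mm⁴
I = 3.216×10^-8 m⁴
At the buckling limit P_cr = P = 2.930×10^5 N
From P_cr = π²EI/(K·L)²:  L = (1/K)·√(π²EI/P_cr) = (1/1)·√(π²×2.06×10^11×3.216×10^-8/2.930×10^5)
L = 0.472 m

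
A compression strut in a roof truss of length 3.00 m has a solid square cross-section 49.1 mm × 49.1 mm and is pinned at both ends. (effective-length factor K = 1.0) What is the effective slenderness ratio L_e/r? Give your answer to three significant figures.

λ ≈ 212

I = a⁴/12 = 49.1⁴/12 = 4.843×10^5 mm⁴
A = 2.411×10^3 mm²;  r_min = √(I/A) = √(4.843×10^5/2.411×10^3) = 14.17 mm
L_e = K·L = 1 × 3.00 m = 3.000 m = 3000.0 mm
λ = L_e / r_min = 3000.0 / 14.17 = 212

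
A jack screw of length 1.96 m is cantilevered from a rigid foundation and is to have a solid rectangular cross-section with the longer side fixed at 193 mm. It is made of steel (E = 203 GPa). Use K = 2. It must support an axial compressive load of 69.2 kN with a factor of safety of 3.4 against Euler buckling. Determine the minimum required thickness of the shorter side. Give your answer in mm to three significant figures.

Required P_cr = n·P = 3.4 × 69.2 = 235.3 kN
L_e = K·L = 2 × 1.96 = 3.920 m
Required I = P_cr·L_e²/(π²E) = 2.353×10^5 × 3.920² / (π² × 2.03×10^11) = 1.805×10^-6 m⁴
I_req = 1.805×10^6 mm⁴
Rectangle, weak axis: I_min = h·b³/12 with h = 193 mm fixed  ⇒  b = (12I/h)^(1/3) = 48.2 mm

b ≈ 48.2 mm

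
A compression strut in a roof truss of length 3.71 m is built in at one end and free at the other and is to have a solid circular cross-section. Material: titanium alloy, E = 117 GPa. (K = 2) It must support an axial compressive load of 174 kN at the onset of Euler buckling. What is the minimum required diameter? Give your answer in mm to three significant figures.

L_e = K·L = 2 × 3.71 = 7.420 m
Required I = P_cr·L_e²/(π²E) = 1.740×10^5 × 7.420² / (π² × 1.17×10^11) = 8.296×10^-6 m⁴
I_req = 8.296×10^6 mm⁴
Solid circle: I = πd⁴/64  ⇒  d = (64I/π)^(1/4) = (64×8.296×10^6/π)^(1/4) = 114 mm

d ≈ 114 mm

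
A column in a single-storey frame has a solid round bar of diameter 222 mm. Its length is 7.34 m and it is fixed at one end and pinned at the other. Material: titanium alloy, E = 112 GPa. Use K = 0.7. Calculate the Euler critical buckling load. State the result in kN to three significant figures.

I = πd⁴/64 = π×222⁴/64 = 1.192×10^8 mm⁴
I = 1.192×10^8 mm⁴ = 1.192×10^-4 m⁴
Effective length L_e = K·L = 0.7 × 7.34 = 5.138 m
P_cr = π²EI / L_e² = π² × 112×10⁹ × 1.192×10^-4 / 5.138² = 4.992×10^6 N

P_cr ≈ 4990 kN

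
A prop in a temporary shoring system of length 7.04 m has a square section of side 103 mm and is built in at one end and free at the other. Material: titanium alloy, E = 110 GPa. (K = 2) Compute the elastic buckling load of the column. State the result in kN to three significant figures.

P_cr ≈ 51.4 kN

I = a⁴/12 = 103⁴/12 = 9.379×10^6 mm⁴
I = 9.379×10^6 mm⁴ = 9.379×10^-6 m⁴
Effective length L_e = K·L = 2 × 7.04 = 14.08 m
P_cr = π²EI / L_e² = π² × 110×10⁹ × 9.379×10^-6 / 14.08² = 5.136×10^4 N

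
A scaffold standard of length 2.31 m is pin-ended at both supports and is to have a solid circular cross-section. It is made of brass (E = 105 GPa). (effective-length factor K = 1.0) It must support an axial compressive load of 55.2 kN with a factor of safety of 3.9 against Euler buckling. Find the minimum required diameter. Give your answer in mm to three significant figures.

Required P_cr = n·P = 3.9 × 55.2 = 215.3 kN
L_e = K·L = 1 × 2.31 = 2.310 m
Required I = P_cr·L_e²/(π²E) = 2.153×10^5 × 2.310² / (π² × 1.05×10^11) = 1.109×10^-6 m⁴
I_req = 1.109×10^6 mm⁴
Solid circle: I = πd⁴/64  ⇒  d = (64I/π)^(1/4) = (64×1.109×10^6/π)^(1/4) = 68.9 mm

d ≈ 68.9 mm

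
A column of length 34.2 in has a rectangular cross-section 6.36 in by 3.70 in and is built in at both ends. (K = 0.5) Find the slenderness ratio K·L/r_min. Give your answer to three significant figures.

λ ≈ 16.0

For a rectangle r_min = b/√12 = 3.70/√12 = 1.068 in
L_e = K·L = 0.5 × 34.2 = 17.10 in
λ = L_e / r_min = 17.100 / 1.068 = 16.0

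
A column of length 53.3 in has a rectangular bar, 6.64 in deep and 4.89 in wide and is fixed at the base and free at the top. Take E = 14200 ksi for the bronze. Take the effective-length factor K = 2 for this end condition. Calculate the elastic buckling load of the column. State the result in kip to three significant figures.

P_cr ≈ 798 kip

Buckling occurs about the weak axis: I_min = h·b³/12 with b = 4.89 in (the shorter side).
I_min = 6.64×4.89³/12 = 64.70 in⁴
Effective length L_e = K·L = 2 × 53.3 = 106.6 in
P_cr = π²EI / L_e² = π² × 14200×10³ × 64.70 / 106.6² = 7.980×10^5 lb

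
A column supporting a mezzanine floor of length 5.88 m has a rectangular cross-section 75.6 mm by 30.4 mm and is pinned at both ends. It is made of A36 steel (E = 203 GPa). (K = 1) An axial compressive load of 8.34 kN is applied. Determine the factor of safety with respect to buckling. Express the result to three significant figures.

Buckling occurs about the weak axis: I_min = h·b³/12 with b = 30.4 mm (the shorter side).
I_min = 75.6×30.4³/12 = 1.770×10^5 mm⁴
I = 1.770×10^5 mm⁴ = 1.770×10^-7 m⁴
Effective length L_e = K·L = 1 × 5.88 = 5.880 m
P_cr = π²EI / L_e² = π² × 203×10⁹ × 1.770×10^-7 / 5.880² = 1.026×10^4 N
Factor of safety n = P_cr / P = 10.257 / 8.34 = 1.23

n ≈ 1.23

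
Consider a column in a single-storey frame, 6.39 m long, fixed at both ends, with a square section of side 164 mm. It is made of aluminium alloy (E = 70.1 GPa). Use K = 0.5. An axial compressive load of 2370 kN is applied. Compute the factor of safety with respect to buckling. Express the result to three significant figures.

n ≈ 1.72

I = a⁴/12 = 164⁴/12 = 6.028×10^7 mm⁴
I = 6.028×10^7 mm⁴ = 6.028×10^-5 m⁴
Effective length L_e = K·L = 0.5 × 6.39 = 3.195 m
P_cr = π²EI / L_e² = π² × 70.1×10⁹ × 6.028×10^-5 / 3.195² = 4.086×10^6 N
Factor of safety n = P_cr / P = 4085.7 / 2370 = 1.72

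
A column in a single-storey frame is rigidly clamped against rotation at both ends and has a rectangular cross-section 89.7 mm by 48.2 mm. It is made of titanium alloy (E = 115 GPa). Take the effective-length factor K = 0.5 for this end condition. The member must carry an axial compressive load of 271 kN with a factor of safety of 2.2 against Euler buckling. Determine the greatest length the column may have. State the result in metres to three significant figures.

L_max ≈ 2.52 m

Buckling occurs about the weak axis: I_min = h·b³/12 with b = 48.2 mm (the shorter side).
I_min = 89.7×48.2³/12 = 8.371×10^5 mm⁴
I = 8.371×10^-7 m⁴
Required critical load P_cr = n·P = 2.2 × 271 = 596.2 kN = 5.962×10^5 N
From P_cr = π²EI/(K·L)²:  L = (1/K)·√(π²EI/P_cr) = (1/0.5)·√(π²×1.15×10^11×8.371×10^-7/5.962×10^5)
L = 2.52 m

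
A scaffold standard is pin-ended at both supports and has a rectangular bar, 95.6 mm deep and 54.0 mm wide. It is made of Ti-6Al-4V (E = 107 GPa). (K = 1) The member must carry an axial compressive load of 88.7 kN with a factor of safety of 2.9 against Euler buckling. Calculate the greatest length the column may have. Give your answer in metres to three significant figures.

Buckling occurs about the weak axis: I_min = h·b³/12 with b = 54.0 mm (the shorter side).
I_min = 95.6×54.0³/12 = 1.254×10^6 mm⁴
I = 1.254×10^-6 m⁴
Required critical load P_cr = n·P = 2.9 × 88.7 = 257.2 kN = 2.572×10^5 N
From P_cr = π²EI/(K·L)²:  L = (1/K)·√(π²EI/P_cr) = (1/1)·√(π²×1.07×10^11×1.254×10^-6/2.572×10^5)
L = 2.27 m

L_max ≈ 2.27 m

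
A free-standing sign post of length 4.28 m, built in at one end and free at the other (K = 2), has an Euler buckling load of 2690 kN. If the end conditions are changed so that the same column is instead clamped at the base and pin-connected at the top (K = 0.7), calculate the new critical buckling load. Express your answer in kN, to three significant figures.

P_cr ≈ 22000 kN

P_cr ∝ 1/K², so P_cr,new = P_cr,old × (K_old/K_new)² = 2690 × (2/0.7)²
= 2690 × 8.163 = 22000 kN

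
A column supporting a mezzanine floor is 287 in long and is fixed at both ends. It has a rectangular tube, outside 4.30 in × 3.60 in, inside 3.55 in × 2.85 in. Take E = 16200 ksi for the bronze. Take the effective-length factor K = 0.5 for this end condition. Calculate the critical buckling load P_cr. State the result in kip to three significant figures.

P_cr ≈ 76.6 kip

Weak-axis I_min = (h_o·b_o³ − h_i·b_i³)/12 with b_o = 3.60, b_i = 2.850 in (shorter outer/inner sides).
I_min = (4.30×3.60³ − 3.550×2.850³)/12 = 9.870 in⁴
Effective length L_e = K·L = 0.5 × 287 = 143.5 in
P_cr = π²EI / L_e² = π² × 16200×10³ × 9.870 / 143.5² = 7.664×10^4 lb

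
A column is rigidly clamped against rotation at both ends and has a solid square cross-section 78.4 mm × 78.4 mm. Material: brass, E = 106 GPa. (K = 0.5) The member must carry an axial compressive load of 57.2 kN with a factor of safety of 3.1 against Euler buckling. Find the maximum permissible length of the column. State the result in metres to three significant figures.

L_max ≈ 8.62 m

I = a⁴/12 = 78.4⁴/12 = 3.148×10^6 mm⁴
I = 3.148×10^-6 m⁴
Required critical load P_cr = n·P = 3.1 × 57.2 = 177.3 kN = 1.773×10^5 N
From P_cr = π²EI/(K·L)²:  L = (1/K)·√(π²EI/P_cr) = (1/0.5)·√(π²×1.06×10^11×3.148×10^-6/1.773×10^5)
L = 8.62 m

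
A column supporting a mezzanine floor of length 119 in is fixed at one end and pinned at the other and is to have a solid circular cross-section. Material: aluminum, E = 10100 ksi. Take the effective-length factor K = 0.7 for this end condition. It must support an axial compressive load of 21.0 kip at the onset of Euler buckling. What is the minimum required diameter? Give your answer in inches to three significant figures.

L_e = K·L = 0.7 × 119 = 83.30 in
Required I = P_cr·L_e²/(π²E) = 2.100×10^4 × 83.30² / (π² × 1.01×10^7) = 1.462 in⁴
Solid circle: I = πd⁴/64  ⇒  d = (64I/π)^(1/4) = (64×1.462/π)^(1/4) = 2.34 in

d ≈ 2.34 in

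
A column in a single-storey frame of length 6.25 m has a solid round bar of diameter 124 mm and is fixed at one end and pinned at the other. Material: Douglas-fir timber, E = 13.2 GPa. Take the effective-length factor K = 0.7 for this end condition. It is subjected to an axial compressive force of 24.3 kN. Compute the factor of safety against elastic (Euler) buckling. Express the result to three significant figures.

n ≈ 3.25

I = πd⁴/64 = π×124⁴/64 = 1.161×10^7 mm⁴
I = 1.161×10^7 mm⁴ = 1.161×10^-5 m⁴
Effective length L_e = K·L = 0.7 × 6.25 = 4.375 m
P_cr = π²EI / L_e² = π² × 13.2×10⁹ × 1.161×10^-5 / 4.375² = 7.899×10^4 N
Factor of safety n = P_cr / P = 78.990 / 24.3 = 3.25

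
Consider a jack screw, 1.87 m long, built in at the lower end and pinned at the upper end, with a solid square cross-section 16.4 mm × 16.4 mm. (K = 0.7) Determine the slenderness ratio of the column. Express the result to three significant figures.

λ ≈ 276

For a square r = a/√12 = 16.4/√12 = 4.734 mm
L_e = K·L = 0.7 × 1.87 m = 1.309 m = 1309.0 mm
λ = L_e / r_min = 1309.0 / 4.734 = 276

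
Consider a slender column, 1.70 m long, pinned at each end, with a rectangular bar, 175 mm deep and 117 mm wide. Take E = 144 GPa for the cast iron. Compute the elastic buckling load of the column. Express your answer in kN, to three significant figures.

Buckling occurs about the weak axis: I_min = h·b³/12 with b = 117 mm (the shorter side).
I_min = 175×117³/12 = 2.336×10^7 mm⁴
I = 2.336×10^7 mm⁴ = 2.336×10^-5 m⁴
Effective length L_e = K·L = 1 × 1.70 = 1.700 m
P_cr = π²EI / L_e² = π² × 144×10⁹ × 2.336×10^-5 / 1.700² = 1.149×10^7 N

P_cr ≈ 11500 kN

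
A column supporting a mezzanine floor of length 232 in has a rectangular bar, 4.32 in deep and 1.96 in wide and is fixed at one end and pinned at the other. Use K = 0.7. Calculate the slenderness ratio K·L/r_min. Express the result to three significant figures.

λ ≈ 287

Buckling occurs about the weak axis: I_min = h·b³/12 with b = 1.96 in (the shorter side).
I_min = 4.32×1.96³/12 = 2.711 in⁴
A = 8.467 in²;  r_min = √(I/A) = √(2.711/8.467) = 0.5658 in
L_e = K·L = 0.7 × 232 = 162.4 in
λ = L_e / r_min = 162.40 / 0.5658 = 287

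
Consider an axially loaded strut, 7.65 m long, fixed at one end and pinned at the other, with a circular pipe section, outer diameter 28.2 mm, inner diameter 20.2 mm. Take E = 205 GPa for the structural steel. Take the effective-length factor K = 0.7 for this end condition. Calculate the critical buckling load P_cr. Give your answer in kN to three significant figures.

d_o = 28.2 mm, d_i = 20.2 mm
I = π(d_o⁴ − d_i⁴)/64 = π(28.2⁴ − 20.20⁴)/64 = 2.287×10^4 mm⁴
I = 2.287×10^4 mm⁴ = 2.287×10^-8 m⁴
Effective length L_e = K·L = 0.7 × 7.65 = 5.355 m
P_cr = π²EI / L_e² = π² × 205×10⁹ × 2.287×10^-8 / 5.355² = 1.614×10^3 N

P_cr ≈ 1.61 kN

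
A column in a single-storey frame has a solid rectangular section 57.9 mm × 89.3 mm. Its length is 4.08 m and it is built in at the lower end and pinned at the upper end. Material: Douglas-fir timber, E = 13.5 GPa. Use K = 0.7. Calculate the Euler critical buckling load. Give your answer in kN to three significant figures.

P_cr ≈ 23.6 kN

Buckling occurs about the weak axis: I_min = h·b³/12 with b = 57.9 mm (the shorter side).
I_min = 89.3×57.9³/12 = 1.444×10^6 mm⁴
I = 1.444×10^6 mm⁴ = 1.444×10^-6 m⁴
Effective length L_e = K·L = 0.7 × 4.08 = 2.856 m
P_cr = π²EI / L_e² = π² × 13.5×10⁹ × 1.444×10^-6 / 2.856² = 2.360×10^4 N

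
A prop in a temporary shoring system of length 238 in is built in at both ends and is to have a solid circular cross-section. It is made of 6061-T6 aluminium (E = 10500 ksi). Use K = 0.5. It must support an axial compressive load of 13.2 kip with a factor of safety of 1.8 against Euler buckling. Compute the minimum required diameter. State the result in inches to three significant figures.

Required P_cr = n·P = 1.8 × 13.2 = 23.76 kip
L_e = K·L = 0.5 × 238 = 119.0 in
Required I = P_cr·L_e²/(π²E) = 2.376×10^4 × 119.0² / (π² × 1.05×10^7) = 3.247 in⁴
Solid circle: I = πd⁴/64  ⇒  d = (64I/π)^(1/4) = (64×3.247/π)^(1/4) = 2.85 in

d ≈ 2.85 in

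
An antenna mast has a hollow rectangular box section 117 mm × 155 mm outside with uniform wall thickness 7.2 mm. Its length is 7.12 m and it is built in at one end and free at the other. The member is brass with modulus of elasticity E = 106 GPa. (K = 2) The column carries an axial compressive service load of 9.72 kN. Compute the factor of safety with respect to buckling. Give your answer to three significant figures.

Inner dimensions: h_i = 155 − 2×7.2 = 140.6 mm, b_i = 117 − 2×7.2 = 102.6 mm
Weak-axis I_min = (h_o·b_o³ − h_i·b_i³)/12 with b_o = 117, b_i = 102.6 mm (shorter outer/inner sides).
I_min = (155×117³ − 140.6×102.6³)/12 = 8.033×10^6 mm⁴
I = 8.033×10^6 mm⁴ = 8.033×10^-6 m⁴
Effective length L_e = K·L = 2 × 7.12 = 14.24 m
P_cr = π²EI / L_e² = π² × 106×10⁹ × 8.033×10^-6 / 14.24² = 4.144×10^4 N
Factor of safety n = P_cr / P = 41.444 / 9.72 = 4.26

n ≈ 4.26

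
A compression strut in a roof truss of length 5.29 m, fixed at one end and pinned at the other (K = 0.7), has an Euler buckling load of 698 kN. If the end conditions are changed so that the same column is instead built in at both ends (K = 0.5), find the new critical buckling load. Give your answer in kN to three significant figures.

P_cr ∝ 1/K², so P_cr,new = P_cr,old × (K_old/K_new)² = 698 × (0.7/0.5)²
= 698 × 1.960 = 1370 kN

P_cr ≈ 1370 kN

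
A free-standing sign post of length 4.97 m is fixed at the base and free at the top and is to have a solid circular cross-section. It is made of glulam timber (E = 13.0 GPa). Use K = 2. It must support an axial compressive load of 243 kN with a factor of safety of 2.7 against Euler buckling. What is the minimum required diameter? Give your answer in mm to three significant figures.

Required P_cr = n·P = 2.7 × 243 = 656.1 kN
L_e = K·L = 2 × 4.97 = 9.940 m
Required I = P_cr·L_e²/(π²E) = 6.561×10^5 × 9.940² / (π² × 1.30×10^10) = 5.052×10^-4 m⁴
I_req = 5.052×10^8 mm⁴
Solid circle: I = πd⁴/64  ⇒  d = (64I/π)^(1/4) = (64×5.052×10^8/π)^(1/4) = 319 mm

d ≈ 319 mm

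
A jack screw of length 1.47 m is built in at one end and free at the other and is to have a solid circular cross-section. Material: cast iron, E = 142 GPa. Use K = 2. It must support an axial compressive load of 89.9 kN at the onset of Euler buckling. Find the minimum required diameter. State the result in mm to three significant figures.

L_e = K·L = 2 × 1.47 = 2.940 m
Required I = P_cr·L_e²/(π²E) = 8.990×10^4 × 2.940² / (π² × 1.42×10^11) = 5.545×10^-7 m⁴
I_req = 5.545×10^5 mm⁴
Solid circle: I = πd⁴/64  ⇒  d = (64I/π)^(1/4) = (64×5.545×10^5/π)^(1/4) = 58.0 mm

d ≈ 58.0 mm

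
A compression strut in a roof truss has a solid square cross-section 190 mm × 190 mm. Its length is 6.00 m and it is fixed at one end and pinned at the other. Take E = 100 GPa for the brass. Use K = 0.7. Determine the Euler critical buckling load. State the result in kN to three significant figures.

I = a⁴/12 = 190⁴/12 = 1.086×10^8 mm⁴
I = 1.086×10^8 mm⁴ = 1.086×10^-4 m⁴
Effective length L_e = K·L = 0.7 × 6.00 = 4.200 m
P_cr = π²EI / L_e² = π² × 100×10⁹ × 1.086×10^-4 / 4.200² = 6.076×10^6 N

P_cr ≈ 6080 kN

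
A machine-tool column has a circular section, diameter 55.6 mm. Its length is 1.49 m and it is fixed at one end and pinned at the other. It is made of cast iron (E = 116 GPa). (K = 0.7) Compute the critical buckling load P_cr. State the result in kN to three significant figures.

P_cr ≈ 494 kN

I = πd⁴/64 = π×55.6⁴/64 = 4.691×10^5 mm⁴
I = 4.691×10^5 mm⁴ = 4.691×10^-7 m⁴
Effective length L_e = K·L = 0.7 × 1.49 = 1.043 m
P_cr = π²EI / L_e² = π² × 116×10⁹ × 4.691×10^-7 / 1.043² = 4.937×10^5 N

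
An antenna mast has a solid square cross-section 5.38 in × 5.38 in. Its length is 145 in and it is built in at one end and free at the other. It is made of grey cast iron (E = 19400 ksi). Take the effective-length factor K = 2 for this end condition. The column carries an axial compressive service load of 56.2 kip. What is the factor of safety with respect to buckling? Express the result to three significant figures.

n ≈ 2.83

I = a⁴/12 = 5.38⁴/12 = 69.81 in⁴
Effective length L_e = K·L = 2 × 145 = 290.0 in
P_cr = π²EI / L_e² = π² × 19400×10³ × 69.81 / 290.0² = 1.589×10^5 lb
Factor of safety n = P_cr / P = 158.95 / 56.2 = 2.83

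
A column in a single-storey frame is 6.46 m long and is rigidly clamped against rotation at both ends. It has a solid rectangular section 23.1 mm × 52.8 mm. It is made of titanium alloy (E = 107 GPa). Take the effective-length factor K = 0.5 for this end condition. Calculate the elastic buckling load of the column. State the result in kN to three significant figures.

Buckling occurs about the weak axis: I_min = h·b³/12 with b = 23.1 mm (the shorter side).
I_min = 52.8×23.1³/12 = 5.424×10^4 mm⁴
I = 5.424×10^4 mm⁴ = 5.424×10^-8 m⁴
Effective length L_e = K·L = 0.5 × 6.46 = 3.230 m
P_cr = π²EI / L_e² = π² × 107×10⁹ × 5.424×10^-8 / 3.230² = 5.490×10^3 N

P_cr ≈ 5.49 kN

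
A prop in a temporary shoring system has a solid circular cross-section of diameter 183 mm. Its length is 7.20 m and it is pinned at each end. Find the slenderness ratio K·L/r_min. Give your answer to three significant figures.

For a solid circle r = d/4 = 183/4 = 45.75 mm
L_e = K·L = 1 × 7.20 m = 7.200 m = 7200.0 mm
λ = L_e / r_min = 7200.0 / 45.75 = 157

λ ≈ 157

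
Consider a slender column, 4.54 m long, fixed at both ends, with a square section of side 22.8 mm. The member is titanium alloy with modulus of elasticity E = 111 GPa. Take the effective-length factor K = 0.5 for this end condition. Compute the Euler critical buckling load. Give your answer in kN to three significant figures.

P_cr ≈ 4.79 kN

I = a⁴/12 = 22.8⁴/12 = 2.252×10^4 mm⁴
I = 2.252×10^4 mm⁴ = 2.252×10^-8 m⁴
Effective length L_e = K·L = 0.5 × 4.54 = 2.270 m
P_cr = π²EI / L_e² = π² × 111×10⁹ × 2.252×10^-8 / 2.270² = 4.788×10^3 N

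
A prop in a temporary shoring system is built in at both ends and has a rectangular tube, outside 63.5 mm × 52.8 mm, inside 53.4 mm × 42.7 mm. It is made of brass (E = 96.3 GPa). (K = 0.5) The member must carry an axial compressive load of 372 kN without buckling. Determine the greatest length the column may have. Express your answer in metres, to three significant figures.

L_max ≈ 2.10 m

Weak-axis I_min = (h_o·b_o³ − h_i·b_i³)/12 with b_o = 52.8, b_i = 42.70 mm (shorter outer/inner sides).
I_min = (63.5×52.8³ − 53.40×42.70³)/12 = 4.325×10^5 mm⁴
I = 4.325×10^-7 m⁴
At the buckling limit P_cr = P = 3.720×10^5 N
From P_cr = π²EI/(K·L)²:  L = (1/K)·√(π²EI/P_cr) = (1/0.5)·√(π²×9.63×10^10×4.325×10^-7/3.720×10^5)
L = 2.10 m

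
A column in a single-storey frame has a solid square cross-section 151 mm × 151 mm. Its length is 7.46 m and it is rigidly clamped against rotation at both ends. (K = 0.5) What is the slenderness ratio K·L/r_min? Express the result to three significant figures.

λ ≈ 85.6

For a square r = a/√12 = 151/√12 = 43.59 mm
L_e = K·L = 0.5 × 7.46 m = 3.730 m = 3730.0 mm
λ = L_e / r_min = 3730.0 / 43.59 = 85.6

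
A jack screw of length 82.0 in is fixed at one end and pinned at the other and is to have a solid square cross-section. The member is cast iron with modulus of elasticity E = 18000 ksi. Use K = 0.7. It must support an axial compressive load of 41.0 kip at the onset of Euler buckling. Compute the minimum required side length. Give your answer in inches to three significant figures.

L_e = K·L = 0.7 × 82.0 = 57.40 in
Required I = P_cr·L_e²/(π²E) = 4.100×10^4 × 57.40² / (π² × 1.80×10^7) = 0.7604 in⁴
Solid square: I = a⁴/12  ⇒  a = (12I)^(1/4) = (12×0.7604)^(1/4) = 1.74 in

a ≈ 1.74 in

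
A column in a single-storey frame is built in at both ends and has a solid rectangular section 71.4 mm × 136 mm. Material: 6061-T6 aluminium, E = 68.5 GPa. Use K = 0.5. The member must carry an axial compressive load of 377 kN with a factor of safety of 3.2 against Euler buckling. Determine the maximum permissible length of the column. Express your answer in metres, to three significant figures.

L_max ≈ 3.04 m

Buckling occurs about the weak axis: I_min = h·b³/12 with b = 71.4 mm (the shorter side).
I_min = 136×71.4³/12 = 4.125×10^6 mm⁴
I = 4.125×10^-6 m⁴
Required critical load P_cr = n·P = 3.2 × 377 = 1206 kN = 1.206×10^6 N
From P_cr = π²EI/(K·L)²:  L = (1/K)·√(π²EI/P_cr) = (1/0.5)·√(π²×6.85×10^10×4.125×10^-6/1.206×10^6)
L = 3.04 m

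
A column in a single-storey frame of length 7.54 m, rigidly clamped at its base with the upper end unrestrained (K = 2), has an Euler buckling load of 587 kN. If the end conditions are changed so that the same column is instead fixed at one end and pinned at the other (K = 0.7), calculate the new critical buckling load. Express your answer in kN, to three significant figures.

P_cr ∝ 1/K², so P_cr,new = P_cr,old × (K_old/K_new)² = 587 × (2/0.7)²
= 587 × 8.163 = 4790 kN

P_cr ≈ 4790 kN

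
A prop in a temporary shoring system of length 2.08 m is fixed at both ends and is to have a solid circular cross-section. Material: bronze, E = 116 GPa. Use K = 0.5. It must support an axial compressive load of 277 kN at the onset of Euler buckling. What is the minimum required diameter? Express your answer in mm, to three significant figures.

L_e = K·L = 0.5 × 2.08 = 1.040 m
Required I = P_cr·L_e²/(π²E) = 2.770×10^5 × 1.040² / (π² × 1.16×10^11) = 2.617×10^-7 m⁴
I_req = 2.617×10^5 mm⁴
Solid circle: I = πd⁴/64  ⇒  d = (64I/π)^(1/4) = (64×2.617×10^5/π)^(1/4) = 48.1 mm

d ≈ 48.1 mm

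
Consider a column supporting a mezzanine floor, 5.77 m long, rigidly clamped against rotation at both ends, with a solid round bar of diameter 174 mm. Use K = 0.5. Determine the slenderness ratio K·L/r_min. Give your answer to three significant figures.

λ ≈ 66.3

For a solid circle r = d/4 = 174/4 = 43.50 mm
L_e = K·L = 0.5 × 5.77 m = 2.885 m = 2885.0 mm
λ = L_e / r_min = 2885.0 / 43.50 = 66.3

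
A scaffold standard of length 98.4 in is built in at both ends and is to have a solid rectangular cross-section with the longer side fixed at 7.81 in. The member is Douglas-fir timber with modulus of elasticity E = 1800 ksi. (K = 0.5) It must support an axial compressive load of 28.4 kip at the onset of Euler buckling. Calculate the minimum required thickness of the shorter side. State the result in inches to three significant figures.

b ≈ 1.81 in

L_e = K·L = 0.5 × 98.4 = 49.20 in
Required I = P_cr·L_e²/(π²E) = 2.840×10^4 × 49.20² / (π² × 1.80×10^6) = 3.870 in⁴
Rectangle, weak axis: I_min = h·b³/12 with h = 7.81 in fixed  ⇒  b = (12I/h)^(1/3) = 1.81 in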